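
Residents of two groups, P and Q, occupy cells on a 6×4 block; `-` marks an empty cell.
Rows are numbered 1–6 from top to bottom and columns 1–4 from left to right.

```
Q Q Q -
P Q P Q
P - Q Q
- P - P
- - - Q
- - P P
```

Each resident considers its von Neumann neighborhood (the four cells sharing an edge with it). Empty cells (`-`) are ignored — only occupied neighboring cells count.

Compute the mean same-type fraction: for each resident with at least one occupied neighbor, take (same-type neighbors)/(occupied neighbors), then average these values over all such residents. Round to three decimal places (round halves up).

Row 1: (1,1)Q 1/2 · (1,2)Q 3/3 · (1,3)Q 1/2
Row 2: (2,1)P 1/3 · (2,2)Q 1/3 · (2,3)P 0/4 · (2,4)Q 1/2
Row 3: (3,1)P 1/1 · (3,3)Q 1/2 · (3,4)Q 2/3
Row 4: (4,2)P — no occupied neighbors · (4,4)P 0/2
Row 5: (5,4)Q 0/2
Row 6: (6,3)P 1/1 · (6,4)P 1/2
Sum over 14 residents: 1/2 + 3/3 + 1/2 + 1/3 + 1/3 + 0/4 + 1/2 + 1/1 + 1/2 + 2/3 + 0/2 + 0/2 + 1/1 + 1/2 = 41/6; mean = 41/6 ÷ 14 = 41/84 = 0.488095… → 0.488.

0.488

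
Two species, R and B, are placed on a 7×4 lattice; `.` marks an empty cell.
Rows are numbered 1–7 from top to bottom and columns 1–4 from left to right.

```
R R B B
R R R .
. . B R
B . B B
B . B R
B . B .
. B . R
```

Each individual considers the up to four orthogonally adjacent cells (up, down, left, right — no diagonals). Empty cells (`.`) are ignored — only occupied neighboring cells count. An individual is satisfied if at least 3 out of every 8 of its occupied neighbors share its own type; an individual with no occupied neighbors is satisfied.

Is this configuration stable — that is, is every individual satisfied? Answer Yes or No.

(1,1)R 2/2 satisfied
(1,2)R 2/3 satisfied
(1,3)B 1/3 not
(1,4)B 1/1 satisfied
(2,1)R 2/2 satisfied
(2,2)R 3/3 satisfied
(2,3)R 1/3 not
(3,3)B 1/3 not
(3,4)R 0/2 not
(4,1)B 1/1 satisfied
(4,3)B 3/3 satisfied
(4,4)B 1/3 not
(5,1)B 2/2 satisfied
(5,3)B 2/3 satisfied
(5,4)R 0/2 not
(6,1)B 1/1 satisfied
(6,3)B 1/1 satisfied
(7,2)B 0/0 satisfied
(7,4)R 0/0 satisfied
For instance (1,3) has only 1/3 same-type neighbors, below 3/8.

No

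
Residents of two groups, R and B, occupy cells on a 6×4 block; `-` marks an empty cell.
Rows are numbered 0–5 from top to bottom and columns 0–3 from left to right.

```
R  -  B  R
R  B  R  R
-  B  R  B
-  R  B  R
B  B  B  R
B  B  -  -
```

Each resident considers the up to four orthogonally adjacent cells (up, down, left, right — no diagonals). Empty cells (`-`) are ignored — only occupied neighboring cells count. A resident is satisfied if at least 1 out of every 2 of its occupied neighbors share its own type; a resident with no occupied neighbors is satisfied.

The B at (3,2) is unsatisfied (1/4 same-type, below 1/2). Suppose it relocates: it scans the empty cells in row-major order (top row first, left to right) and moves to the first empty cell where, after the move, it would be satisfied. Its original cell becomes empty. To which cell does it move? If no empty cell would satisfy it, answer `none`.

(0,1)

Vacating (3,2). Empty cells in order:
  (0,1): 2/3 same-type → satisfied — stop here.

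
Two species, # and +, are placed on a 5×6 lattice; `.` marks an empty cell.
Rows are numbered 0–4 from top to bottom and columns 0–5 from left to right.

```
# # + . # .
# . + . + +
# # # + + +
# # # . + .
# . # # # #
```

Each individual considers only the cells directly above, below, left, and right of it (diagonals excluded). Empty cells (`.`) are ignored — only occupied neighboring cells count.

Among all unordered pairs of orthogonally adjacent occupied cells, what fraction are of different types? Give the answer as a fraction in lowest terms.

5/27

Scan each occupied cell's neighbors to the right and below so each pair is counted once.
From row 0: 2 unlike of 5 pairs (running 2/5).
From row 1: 1 unlike of 5 pairs (running 3/10).
From row 2: 1 unlike of 9 pairs (running 4/19).
From row 3: 1 unlike of 5 pairs (running 5/24).
From row 4: 0 unlike of 3 pairs (running 5/27).
Total adjacent occupied pairs: 27; unlike-type pairs: 5.
5/27 is already in lowest terms.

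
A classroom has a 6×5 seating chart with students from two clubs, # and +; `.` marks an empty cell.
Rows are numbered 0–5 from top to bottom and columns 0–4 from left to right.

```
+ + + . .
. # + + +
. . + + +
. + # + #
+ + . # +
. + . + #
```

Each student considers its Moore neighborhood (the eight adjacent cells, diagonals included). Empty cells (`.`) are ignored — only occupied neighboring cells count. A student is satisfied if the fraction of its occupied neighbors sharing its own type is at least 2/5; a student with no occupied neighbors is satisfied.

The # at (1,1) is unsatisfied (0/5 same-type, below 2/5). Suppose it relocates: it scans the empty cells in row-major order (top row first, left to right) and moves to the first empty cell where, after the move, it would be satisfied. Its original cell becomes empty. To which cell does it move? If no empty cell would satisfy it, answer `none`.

Vacating (1,1). Empty cells in order:
  (0,3): 0/4 same-type → still unsatisfied.
  (0,4): 0/2 same-type → still unsatisfied.
  (1,0): 0/2 same-type → still unsatisfied.
  (2,0): 0/1 same-type → still unsatisfied.
  (2,1): 1/4 same-type → still unsatisfied.
  (3,0): 0/3 same-type → still unsatisfied.
  (4,2): 2/7 same-type → still unsatisfied.
  (5,0): 0/3 same-type → still unsatisfied.
  (5,2): 1/4 same-type → still unsatisfied.

none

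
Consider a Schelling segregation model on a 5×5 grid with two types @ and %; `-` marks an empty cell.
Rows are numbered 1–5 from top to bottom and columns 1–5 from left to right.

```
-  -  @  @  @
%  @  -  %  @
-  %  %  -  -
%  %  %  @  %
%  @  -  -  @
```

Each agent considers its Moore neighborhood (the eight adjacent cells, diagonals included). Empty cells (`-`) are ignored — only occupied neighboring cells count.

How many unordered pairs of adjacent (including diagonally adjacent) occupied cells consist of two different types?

Scan each occupied cell's neighbors to the right and below (and the two forward diagonals) so each pair is counted once.
From row 1: 3 unlike of 8 pairs (running 3/8).
From row 2: 4 unlike of 6 pairs (running 7/14).
From row 3: 1 unlike of 7 pairs (running 8/21).
From row 4: 6 unlike of 11 pairs (running 14/32).
From row 5: 1 unlike of 1 pairs (running 15/33).
Total adjacent occupied pairs: 33; unlike-type pairs: 15.

15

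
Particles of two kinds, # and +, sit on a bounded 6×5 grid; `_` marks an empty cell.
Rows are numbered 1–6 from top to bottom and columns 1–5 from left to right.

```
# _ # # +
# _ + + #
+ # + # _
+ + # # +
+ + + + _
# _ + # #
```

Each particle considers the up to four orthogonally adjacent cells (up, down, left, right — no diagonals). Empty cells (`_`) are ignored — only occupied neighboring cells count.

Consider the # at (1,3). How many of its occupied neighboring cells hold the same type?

Occupied neighbors of (1,3): (2,3)=+, (1,4)=#.
Same type (#): 1 of 2.

1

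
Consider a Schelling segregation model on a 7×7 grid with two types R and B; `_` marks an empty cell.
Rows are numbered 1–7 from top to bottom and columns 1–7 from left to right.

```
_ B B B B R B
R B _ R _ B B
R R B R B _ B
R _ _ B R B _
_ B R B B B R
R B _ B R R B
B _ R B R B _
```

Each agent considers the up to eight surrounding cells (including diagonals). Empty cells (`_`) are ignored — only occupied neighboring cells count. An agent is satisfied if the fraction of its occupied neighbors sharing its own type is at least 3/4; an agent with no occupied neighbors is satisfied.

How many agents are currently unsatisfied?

Row 1: (1,2)B 2/3 unhappy · (1,3)B 3/4 ok · (1,4)B 2/3 unhappy · (1,5)B 2/4 unhappy · (1,6)R 0/4 unhappy · (1,7)B 2/3 unhappy
Row 2: (2,1)R 2/4 unhappy · (2,2)B 3/6 unhappy · (2,4)R 1/6 unhappy · (2,6)B 5/6 ok · (2,7)B 3/4 ok
Row 3: (3,1)R 3/4 ok · (3,2)R 3/5 unhappy · (3,3)B 2/5 unhappy · (3,4)R 2/5 unhappy · (3,5)B 3/6 unhappy · (3,7)B 3/3 ok
Row 4: (4,1)R 2/3 unhappy · (4,4)B 4/7 unhappy · (4,5)R 1/7 unhappy · (4,6)B 4/6 unhappy
Row 5: (5,2)B 1/4 unhappy · (5,3)R 0/5 unhappy · (5,4)B 3/6 unhappy · (5,5)B 5/8 unhappy · (5,6)B 3/7 unhappy · (5,7)R 1/4 unhappy
Row 6: (6,1)R 0/3 unhappy · (6,2)B 2/5 unhappy · (6,4)B 3/7 unhappy · (6,5)R 2/8 unhappy · (6,6)R 3/7 unhappy · (6,7)B 2/4 unhappy
Row 7: (7,1)B 1/2 unhappy · (7,3)R 0/3 unhappy · (7,4)B 1/4 unhappy · (7,5)R 2/5 unhappy · (7,6)B 1/4 unhappy
Unsatisfied: (1,2), (1,4), (1,5), (1,6), (1,7), (2,1), (2,2), (2,4), (3,2), (3,3), (3,4), (3,5), (4,1), (4,4), (4,5), (4,6), (5,2), (5,3), (5,4), (5,5), (5,6), (5,7), (6,1), (6,2), (6,4), (6,5), (6,6), (6,7), (7,1), (7,3), (7,4), (7,5), (7,6) — 33 in total.

33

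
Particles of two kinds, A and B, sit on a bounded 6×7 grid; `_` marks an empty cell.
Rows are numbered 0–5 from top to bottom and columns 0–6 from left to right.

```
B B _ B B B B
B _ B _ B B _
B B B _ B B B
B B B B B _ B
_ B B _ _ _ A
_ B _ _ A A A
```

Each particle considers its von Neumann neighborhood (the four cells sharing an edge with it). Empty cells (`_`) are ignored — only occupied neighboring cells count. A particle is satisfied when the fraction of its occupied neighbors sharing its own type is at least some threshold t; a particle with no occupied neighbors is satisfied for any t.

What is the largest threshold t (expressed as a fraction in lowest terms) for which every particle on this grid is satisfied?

Row 0: (0,0)B 2/2 · (0,1)B 1/1 · (0,3)B 1/1 · (0,4)B 3/3 · (0,5)B 3/3 · (0,6)B 1/1
Row 1: (1,0)B 2/2 · (1,2)B 1/1 · (1,4)B 3/3 · (1,5)B 3/3
Row 2: (2,0)B 3/3 · (2,1)B 3/3 · (2,2)B 3/3 · (2,4)B 3/3 · (2,5)B 3/3 · (2,6)B 2/2
Row 3: (3,0)B 2/2 · (3,1)B 4/4 · (3,2)B 4/4 · (3,3)B 2/2 · (3,4)B 2/2 · (3,6)B 1/2
Row 4: (4,1)B 3/3 · (4,2)B 2/2 · (4,6)A 1/2
Row 5: (5,1)B 1/1 · (5,4)A 1/1 · (5,5)A 2/2 · (5,6)A 2/2
The smallest same-type fraction is 1/2 at (3,6), which reduces to 1/2. Any threshold above that leaves this particle unsatisfied.

1/2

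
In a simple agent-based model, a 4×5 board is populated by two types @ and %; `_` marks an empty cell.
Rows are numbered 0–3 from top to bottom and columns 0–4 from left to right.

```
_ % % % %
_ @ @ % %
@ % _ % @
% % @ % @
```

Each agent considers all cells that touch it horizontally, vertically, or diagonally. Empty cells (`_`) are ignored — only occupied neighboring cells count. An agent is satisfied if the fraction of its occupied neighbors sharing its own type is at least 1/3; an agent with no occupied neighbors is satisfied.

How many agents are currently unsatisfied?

Row 0: (0,1)% 1/3 satisfied · (0,2)% 3/5 satisfied · (0,3)% 4/5 satisfied · (0,4)% 3/3 satisfied
Row 1: (1,1)@ 2/5 satisfied · (1,2)@ 1/7 not · (1,3)% 5/7 satisfied · (1,4)% 4/5 satisfied
Row 2: (2,0)@ 1/4 not · (2,1)% 2/6 satisfied · (2,3)% 3/7 satisfied · (2,4)@ 1/5 not
Row 3: (3,0)% 2/3 satisfied · (3,1)% 2/4 satisfied · (3,2)@ 0/4 not · (3,3)% 1/4 not · (3,4)@ 1/3 satisfied
Unsatisfied: (1,2), (2,0), (2,4), (3,2), (3,3) — 5 in total.

5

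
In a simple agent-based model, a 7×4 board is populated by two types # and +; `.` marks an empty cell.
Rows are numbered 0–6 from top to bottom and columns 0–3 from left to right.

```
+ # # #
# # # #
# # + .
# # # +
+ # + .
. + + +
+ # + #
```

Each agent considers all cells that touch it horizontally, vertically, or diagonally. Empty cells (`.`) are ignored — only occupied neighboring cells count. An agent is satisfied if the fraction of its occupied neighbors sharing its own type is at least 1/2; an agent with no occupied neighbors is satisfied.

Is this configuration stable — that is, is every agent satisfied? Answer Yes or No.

(0,0)+ 0/3 ✗
(0,1)# 4/5 ✓
(0,2)# 5/5 ✓
(0,3)# 3/3 ✓
(1,0)# 4/5 ✓
(1,1)# 6/8 ✓
(1,2)# 6/7 ✓
(1,3)# 3/4 ✓
(2,0)# 5/5 ✓
(2,1)# 7/8 ✓
(2,2)+ 1/7 ✗
(3,0)# 4/5 ✓
(3,1)# 5/8 ✓
(3,2)# 3/6 ✓
(3,3)+ 2/3 ✓
(4,0)+ 1/4 ✗
(4,1)# 3/7 ✗
(4,2)+ 4/7 ✓
(5,1)+ 5/7 ✓
(5,2)+ 4/7 ✓
(5,3)+ 3/4 ✓
(6,0)+ 1/2 ✓
(6,1)# 0/4 ✗
(6,2)+ 3/5 ✓
(6,3)# 0/3 ✗
For instance (0,0) has only 0/3 same-type neighbors, below 1/2.

No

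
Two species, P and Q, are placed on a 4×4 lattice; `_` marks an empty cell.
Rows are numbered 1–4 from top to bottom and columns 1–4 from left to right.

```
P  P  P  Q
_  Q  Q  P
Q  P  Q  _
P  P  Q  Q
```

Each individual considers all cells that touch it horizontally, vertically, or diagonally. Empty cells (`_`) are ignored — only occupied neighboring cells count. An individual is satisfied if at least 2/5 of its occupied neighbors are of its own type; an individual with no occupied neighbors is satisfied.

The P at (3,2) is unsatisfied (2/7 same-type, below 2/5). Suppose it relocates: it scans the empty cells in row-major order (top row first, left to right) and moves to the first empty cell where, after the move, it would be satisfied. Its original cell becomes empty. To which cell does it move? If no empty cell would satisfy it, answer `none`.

(2,1)

Vacating (3,2). Empty cells in order:
  (2,1): 2/4 same-type → satisfied — stop here.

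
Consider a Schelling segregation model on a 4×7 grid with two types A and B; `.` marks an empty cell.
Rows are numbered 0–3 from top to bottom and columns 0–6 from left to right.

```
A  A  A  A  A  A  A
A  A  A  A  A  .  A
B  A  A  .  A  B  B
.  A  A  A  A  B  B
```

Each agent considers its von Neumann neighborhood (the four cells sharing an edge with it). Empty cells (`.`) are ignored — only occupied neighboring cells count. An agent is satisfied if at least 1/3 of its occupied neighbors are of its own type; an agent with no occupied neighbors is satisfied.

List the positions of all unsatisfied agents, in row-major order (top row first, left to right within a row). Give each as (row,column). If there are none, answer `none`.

(0,0)A 2/2 ✓
(0,1)A 3/3 ✓
(0,2)A 3/3 ✓
(0,3)A 3/3 ✓
(0,4)A 3/3 ✓
(0,5)A 2/2 ✓
(0,6)A 2/2 ✓
(1,0)A 2/3 ✓
(1,1)A 4/4 ✓
(1,2)A 4/4 ✓
(1,3)A 3/3 ✓
(1,4)A 3/3 ✓
(1,6)A 1/2 ✓
(2,0)B 0/2 ✗
(2,1)A 3/4 ✓
(2,2)A 3/3 ✓
(2,4)A 2/3 ✓
(2,5)B 2/3 ✓
(2,6)B 2/3 ✓
(3,1)A 2/2 ✓
(3,2)A 3/3 ✓
(3,3)A 2/2 ✓
(3,4)A 2/3 ✓
(3,5)B 2/3 ✓
(3,6)B 2/2 ✓

(2,0)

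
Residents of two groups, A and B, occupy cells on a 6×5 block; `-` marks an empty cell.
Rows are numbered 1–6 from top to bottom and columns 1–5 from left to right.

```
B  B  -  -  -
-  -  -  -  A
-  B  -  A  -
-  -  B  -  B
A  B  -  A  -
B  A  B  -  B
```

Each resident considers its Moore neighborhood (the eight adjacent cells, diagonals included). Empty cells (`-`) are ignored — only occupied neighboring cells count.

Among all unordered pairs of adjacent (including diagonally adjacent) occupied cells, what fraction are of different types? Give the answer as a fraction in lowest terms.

Scan each occupied cell's neighbors to the right and below (and the two forward diagonals) so each pair is counted once.
Row 1: B(1,1)–B(1,2)=  → 0/1 unlike.
Row 2: A(2,5)–A(3,4)=  → 0/1 unlike.
Row 3: B(3,2)–B(4,3)= A(3,4)–B(4,5)≠ A(3,4)–B(4,3)≠  → 2/3 unlike.
Row 4: B(4,3)–A(5,4)≠ B(4,3)–B(5,2)= B(4,5)–A(5,4)≠  → 2/3 unlike.
Row 5: A(5,1)–B(5,2)≠ A(5,1)–B(6,1)≠ A(5,1)–A(6,2)= B(5,2)–A(6,2)≠ B(5,2)–B(6,3)= B(5,2)–B(6,1)= A(5,4)–B(6,5)≠ A(5,4)–B(6,3)≠  → 5/8 unlike.
Row 6: B(6,1)–A(6,2)≠ A(6,2)–B(6,3)≠  → 2/2 unlike.
Total adjacent occupied pairs: 18; unlike-type pairs: 11.
11/18 is already in lowest terms.

11/18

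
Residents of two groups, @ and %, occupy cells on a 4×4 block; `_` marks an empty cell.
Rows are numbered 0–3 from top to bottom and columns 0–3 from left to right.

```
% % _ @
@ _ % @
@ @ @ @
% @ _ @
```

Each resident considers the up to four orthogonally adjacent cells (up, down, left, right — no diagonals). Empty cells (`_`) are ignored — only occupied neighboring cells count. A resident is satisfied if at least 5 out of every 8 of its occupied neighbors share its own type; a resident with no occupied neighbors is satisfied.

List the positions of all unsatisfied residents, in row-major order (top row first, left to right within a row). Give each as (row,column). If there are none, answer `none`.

Row 0: (0,0)% 1/2 not · (0,1)% 1/1 satisfied · (0,3)@ 1/1 satisfied
Row 1: (1,0)@ 1/2 not · (1,2)% 0/2 not · (1,3)@ 2/3 satisfied
Row 2: (2,0)@ 2/3 satisfied · (2,1)@ 3/3 satisfied · (2,2)@ 2/3 satisfied · (2,3)@ 3/3 satisfied
Row 3: (3,0)% 0/2 not · (3,1)@ 1/2 not · (3,3)@ 1/1 satisfied

(0,0), (1,0), (1,2), (3,0), (3,1)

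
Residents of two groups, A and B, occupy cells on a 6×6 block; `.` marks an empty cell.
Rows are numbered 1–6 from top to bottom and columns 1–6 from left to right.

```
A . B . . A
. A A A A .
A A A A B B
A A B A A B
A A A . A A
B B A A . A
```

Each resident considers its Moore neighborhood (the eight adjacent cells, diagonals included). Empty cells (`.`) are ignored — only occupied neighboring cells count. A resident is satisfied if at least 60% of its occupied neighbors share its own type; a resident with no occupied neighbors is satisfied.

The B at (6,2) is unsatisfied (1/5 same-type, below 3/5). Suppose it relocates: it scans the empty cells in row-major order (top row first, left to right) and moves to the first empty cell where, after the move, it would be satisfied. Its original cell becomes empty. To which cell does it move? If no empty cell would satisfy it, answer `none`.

none

Vacating (6,2). Empty cells in order:
  (1,2): 1/4 same-type → still unsatisfied.
  (1,4): 1/4 same-type → still unsatisfied.
  (1,5): 0/3 same-type → still unsatisfied.
  (2,1): 0/4 same-type → still unsatisfied.
  (2,6): 2/4 same-type → still unsatisfied.
  (5,4): 1/7 same-type → still unsatisfied.
  (6,5): 0/4 same-type → still unsatisfied.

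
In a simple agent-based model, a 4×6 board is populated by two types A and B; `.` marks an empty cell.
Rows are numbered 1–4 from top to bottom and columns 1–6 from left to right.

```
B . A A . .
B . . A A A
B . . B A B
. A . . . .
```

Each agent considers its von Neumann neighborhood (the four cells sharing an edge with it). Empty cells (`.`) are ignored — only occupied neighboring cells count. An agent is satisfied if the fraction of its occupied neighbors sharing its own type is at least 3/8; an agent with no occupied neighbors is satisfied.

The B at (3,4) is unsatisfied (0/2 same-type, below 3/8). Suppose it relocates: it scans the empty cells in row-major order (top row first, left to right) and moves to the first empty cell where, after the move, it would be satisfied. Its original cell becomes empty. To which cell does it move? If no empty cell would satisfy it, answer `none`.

(1,2)

Vacating (3,4). Empty cells in order:
  (1,2): 1/2 same-type → satisfied — stop here.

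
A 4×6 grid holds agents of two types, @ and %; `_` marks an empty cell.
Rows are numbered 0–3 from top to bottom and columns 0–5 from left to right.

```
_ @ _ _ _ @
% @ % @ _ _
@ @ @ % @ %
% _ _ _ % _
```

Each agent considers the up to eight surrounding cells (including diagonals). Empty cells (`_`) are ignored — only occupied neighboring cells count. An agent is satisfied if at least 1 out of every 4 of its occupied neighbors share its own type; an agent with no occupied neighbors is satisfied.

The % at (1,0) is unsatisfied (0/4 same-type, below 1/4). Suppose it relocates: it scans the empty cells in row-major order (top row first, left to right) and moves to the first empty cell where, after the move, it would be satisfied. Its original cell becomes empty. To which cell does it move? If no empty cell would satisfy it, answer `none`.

Vacating (1,0). Empty cells in order:
  (0,0): 0/2 same-type → still unsatisfied.
  (0,2): 1/4 same-type → satisfied — stop here.

(0,2)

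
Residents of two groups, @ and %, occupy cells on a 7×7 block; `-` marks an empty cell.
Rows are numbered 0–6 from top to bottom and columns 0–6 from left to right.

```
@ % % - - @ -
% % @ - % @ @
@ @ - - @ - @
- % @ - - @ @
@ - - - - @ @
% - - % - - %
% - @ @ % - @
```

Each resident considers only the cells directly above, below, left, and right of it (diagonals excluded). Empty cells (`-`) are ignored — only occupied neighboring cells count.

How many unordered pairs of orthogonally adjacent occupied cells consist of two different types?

Scan each occupied cell's neighbors to the right and below so each pair is counted once.
Row 0: @(0,0)–%(0,1)≠ @(0,0)–%(1,0)≠ %(0,1)–%(0,2)= %(0,1)–%(1,1)= %(0,2)–@(1,2)≠ @(0,5)–@(1,5)=  → 3/6 unlike.
Row 1: %(1,0)–%(1,1)= %(1,0)–@(2,0)≠ %(1,1)–@(1,2)≠ %(1,1)–@(2,1)≠ %(1,4)–@(1,5)≠ %(1,4)–@(2,4)≠ @(1,5)–@(1,6)= @(1,6)–@(2,6)=  → 5/8 unlike.
Row 2: @(2,0)–@(2,1)= @(2,1)–%(3,1)≠ @(2,6)–@(3,6)=  → 1/3 unlike.
Row 3: %(3,1)–@(3,2)≠ @(3,5)–@(3,6)= @(3,5)–@(4,5)= @(3,6)–@(4,6)=  → 1/4 unlike.
Row 4: @(4,0)–%(5,0)≠ @(4,5)–@(4,6)= @(4,6)–%(5,6)≠  → 2/3 unlike.
Row 5: %(5,0)–%(6,0)= %(5,3)–@(6,3)≠ %(5,6)–@(6,6)≠  → 2/3 unlike.
Row 6: @(6,2)–@(6,3)= @(6,3)–%(6,4)≠  → 1/2 unlike.
Total adjacent occupied pairs: 29; unlike-type pairs: 15.

15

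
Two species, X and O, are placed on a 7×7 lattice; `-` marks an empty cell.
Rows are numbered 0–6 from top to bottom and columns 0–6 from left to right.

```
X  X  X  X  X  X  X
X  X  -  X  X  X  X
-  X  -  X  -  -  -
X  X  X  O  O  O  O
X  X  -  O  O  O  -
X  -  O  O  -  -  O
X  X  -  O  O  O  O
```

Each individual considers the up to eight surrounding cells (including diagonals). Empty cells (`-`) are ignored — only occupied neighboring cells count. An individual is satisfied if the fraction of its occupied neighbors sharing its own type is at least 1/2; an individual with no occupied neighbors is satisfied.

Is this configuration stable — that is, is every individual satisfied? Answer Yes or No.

Row 0: (0,0)X 3/3 satisfied · (0,1)X 4/4 satisfied · (0,2)X 4/4 satisfied · (0,3)X 4/4 satisfied · (0,4)X 5/5 satisfied · (0,5)X 5/5 satisfied · (0,6)X 3/3 satisfied
Row 1: (1,0)X 4/4 satisfied · (1,1)X 5/5 satisfied · (1,3)X 5/5 satisfied · (1,4)X 6/6 satisfied · (1,5)X 5/5 satisfied · (1,6)X 3/3 satisfied
Row 2: (2,1)X 5/5 satisfied · (2,3)X 3/5 satisfied
Row 3: (3,0)X 4/4 satisfied · (3,1)X 5/5 satisfied · (3,2)X 4/6 satisfied · (3,3)O 3/5 satisfied · (3,4)O 5/6 satisfied · (3,5)O 4/4 satisfied · (3,6)O 2/2 satisfied
Row 4: (4,0)X 4/4 satisfied · (4,1)X 5/6 satisfied · (4,3)O 5/6 satisfied · (4,4)O 6/6 satisfied · (4,5)O 5/5 satisfied
Row 5: (5,0)X 4/4 satisfied · (5,2)O 3/5 satisfied · (5,3)O 5/5 satisfied · (5,6)O 3/3 satisfied
Row 6: (6,0)X 2/2 satisfied · (6,1)X 2/3 satisfied · (6,3)O 3/3 satisfied · (6,4)O 3/3 satisfied · (6,5)O 3/3 satisfied · (6,6)O 2/2 satisfied
All meet the threshold, so the configuration is stable.

Yes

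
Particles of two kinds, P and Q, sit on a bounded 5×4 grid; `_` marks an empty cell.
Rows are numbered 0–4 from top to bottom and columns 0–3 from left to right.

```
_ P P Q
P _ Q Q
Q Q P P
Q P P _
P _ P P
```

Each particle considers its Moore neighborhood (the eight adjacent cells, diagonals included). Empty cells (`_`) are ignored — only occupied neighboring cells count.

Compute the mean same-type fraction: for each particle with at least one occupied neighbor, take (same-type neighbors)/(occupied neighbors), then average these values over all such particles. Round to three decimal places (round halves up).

(0,1)P 2/3
(0,2)P 1/4
(0,3)Q 2/3
(1,0)P 1/3
(1,2)Q 3/7
(1,3)Q 2/5
(2,0)Q 2/4
(2,1)Q 3/7
(2,2)P 3/6
(2,3)P 2/4
(3,0)Q 2/4
(3,1)P 4/7
(3,2)P 5/6
(4,0)P 1/2
(4,2)P 3/3
(4,3)P 2/2
Sum over 16 particles: 2/3 + 1/4 + 2/3 + 1/3 + 3/7 + 2/5 + 2/4 + 3/7 + 3/6 + 2/4 + 2/4 + 4/7 + 5/6 + 1/2 + 3/3 + 2/2 = 1271/140; mean = 1271/140 ÷ 16 = 1271/2240 = 0.567410… → 0.567.

0.567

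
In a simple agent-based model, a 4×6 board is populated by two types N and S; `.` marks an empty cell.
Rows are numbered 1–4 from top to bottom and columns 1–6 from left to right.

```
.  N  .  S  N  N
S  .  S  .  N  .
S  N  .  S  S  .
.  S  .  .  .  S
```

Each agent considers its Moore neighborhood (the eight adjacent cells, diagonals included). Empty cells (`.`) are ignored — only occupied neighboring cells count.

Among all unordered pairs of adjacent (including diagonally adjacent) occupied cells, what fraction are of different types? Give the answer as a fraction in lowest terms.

10/19

Scan each occupied cell's neighbors to the right and below (and the two forward diagonals) so each pair is counted once.
From row 1: 4 unlike of 8 pairs (running 4/8).
From row 2: 4 unlike of 6 pairs (running 8/14).
From row 3: 2 unlike of 5 pairs (running 10/19).
Total adjacent occupied pairs: 19; unlike-type pairs: 10.
10/19 is already in lowest terms.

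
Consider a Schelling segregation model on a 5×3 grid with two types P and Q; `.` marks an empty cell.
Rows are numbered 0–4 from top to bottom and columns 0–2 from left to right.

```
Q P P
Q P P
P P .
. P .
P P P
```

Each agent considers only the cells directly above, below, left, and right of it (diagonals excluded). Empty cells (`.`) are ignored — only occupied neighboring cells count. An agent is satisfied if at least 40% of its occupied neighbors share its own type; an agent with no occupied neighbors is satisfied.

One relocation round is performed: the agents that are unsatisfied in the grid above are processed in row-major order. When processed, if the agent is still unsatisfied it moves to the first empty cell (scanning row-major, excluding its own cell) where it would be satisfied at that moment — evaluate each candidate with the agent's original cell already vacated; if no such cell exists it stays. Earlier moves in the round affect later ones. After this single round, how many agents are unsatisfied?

Initially unsatisfied (in order): (1,0).
  (1,0): no empty cell satisfies it; stays.
Resulting grid:
Q P P
Q P P
P P .
. P .
P P P
Unsatisfied now: (1,0).

1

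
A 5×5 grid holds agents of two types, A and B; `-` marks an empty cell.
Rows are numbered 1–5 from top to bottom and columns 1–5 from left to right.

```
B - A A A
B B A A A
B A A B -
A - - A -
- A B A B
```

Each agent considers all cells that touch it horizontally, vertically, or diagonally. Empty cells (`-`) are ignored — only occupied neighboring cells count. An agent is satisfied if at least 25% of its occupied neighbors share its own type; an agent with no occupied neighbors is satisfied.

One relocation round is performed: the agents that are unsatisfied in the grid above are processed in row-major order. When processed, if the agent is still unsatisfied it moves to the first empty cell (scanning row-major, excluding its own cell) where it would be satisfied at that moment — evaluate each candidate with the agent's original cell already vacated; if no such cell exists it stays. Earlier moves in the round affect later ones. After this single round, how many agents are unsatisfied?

Initially unsatisfied (in order): (3,4), (5,3), (5,5).
  (3,4) → (1,2).
  (5,3) → (4,5).
  (5,5): now satisfied by earlier moves; stays.
Resulting grid:
B B A A A
B B A A A
B A A - -
A - - A B
- A - A B
All satisfied now.

0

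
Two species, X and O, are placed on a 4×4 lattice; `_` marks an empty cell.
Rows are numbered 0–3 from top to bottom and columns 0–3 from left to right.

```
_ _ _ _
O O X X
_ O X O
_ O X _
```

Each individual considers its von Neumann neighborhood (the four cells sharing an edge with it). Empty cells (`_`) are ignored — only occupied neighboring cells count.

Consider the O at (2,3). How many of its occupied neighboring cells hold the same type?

0

Occupied neighbors of (2,3): (1,3)=X, (2,2)=X.
Same type (O): 0 of 2.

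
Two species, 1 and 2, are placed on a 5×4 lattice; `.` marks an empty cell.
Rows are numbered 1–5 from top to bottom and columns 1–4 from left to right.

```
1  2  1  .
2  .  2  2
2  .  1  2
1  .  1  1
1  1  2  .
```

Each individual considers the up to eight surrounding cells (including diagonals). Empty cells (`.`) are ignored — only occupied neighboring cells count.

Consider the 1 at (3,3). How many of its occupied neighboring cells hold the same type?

2

Occupied neighbors of (3,3): (2,3)=2, (2,4)=2, (3,4)=2, (4,3)=1, (4,4)=1.
Same type (1): 2 of 5.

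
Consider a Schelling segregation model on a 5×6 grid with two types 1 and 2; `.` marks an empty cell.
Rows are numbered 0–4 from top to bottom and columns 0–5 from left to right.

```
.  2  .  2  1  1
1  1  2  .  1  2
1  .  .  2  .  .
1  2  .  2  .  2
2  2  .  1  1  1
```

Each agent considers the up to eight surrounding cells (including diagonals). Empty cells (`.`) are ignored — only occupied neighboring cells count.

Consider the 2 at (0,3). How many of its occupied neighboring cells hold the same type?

1

Occupied neighbors of (0,3): (0,4)=1, (1,2)=2, (1,4)=1.
Same type (2): 1 of 3.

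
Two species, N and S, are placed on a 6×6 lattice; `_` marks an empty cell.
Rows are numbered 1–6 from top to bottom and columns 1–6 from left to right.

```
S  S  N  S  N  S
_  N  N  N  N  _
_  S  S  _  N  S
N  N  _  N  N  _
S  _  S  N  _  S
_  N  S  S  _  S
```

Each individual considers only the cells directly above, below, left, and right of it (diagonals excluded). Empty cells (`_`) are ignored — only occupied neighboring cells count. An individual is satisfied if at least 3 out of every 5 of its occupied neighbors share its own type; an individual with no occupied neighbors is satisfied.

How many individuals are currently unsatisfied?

(1,1)S 1/1 ✓
(1,2)S 1/3 ✗
(1,3)N 1/3 ✗
(1,4)S 0/3 ✗
(1,5)N 1/3 ✗
(1,6)S 0/1 ✗
(2,2)N 1/3 ✗
(2,3)N 3/4 ✓
(2,4)N 2/3 ✓
(2,5)N 3/3 ✓
(3,2)S 1/3 ✗
(3,3)S 1/2 ✗
(3,5)N 2/3 ✓
(3,6)S 0/1 ✗
(4,1)N 1/2 ✗
(4,2)N 1/2 ✗
(4,4)N 2/2 ✓
(4,5)N 2/2 ✓
(5,1)S 0/1 ✗
(5,3)S 1/2 ✗
(5,4)N 1/3 ✗
(5,6)S 1/1 ✓
(6,2)N 0/1 ✗
(6,3)S 2/3 ✓
(6,4)S 1/2 ✗
(6,6)S 1/1 ✓
Unsatisfied: (1,2), (1,3), (1,4), (1,5), (1,6), (2,2), (3,2), (3,3), (3,6), (4,1), (4,2), (5,1), (5,3), (5,4), (6,2), (6,4) — 16 in total.

16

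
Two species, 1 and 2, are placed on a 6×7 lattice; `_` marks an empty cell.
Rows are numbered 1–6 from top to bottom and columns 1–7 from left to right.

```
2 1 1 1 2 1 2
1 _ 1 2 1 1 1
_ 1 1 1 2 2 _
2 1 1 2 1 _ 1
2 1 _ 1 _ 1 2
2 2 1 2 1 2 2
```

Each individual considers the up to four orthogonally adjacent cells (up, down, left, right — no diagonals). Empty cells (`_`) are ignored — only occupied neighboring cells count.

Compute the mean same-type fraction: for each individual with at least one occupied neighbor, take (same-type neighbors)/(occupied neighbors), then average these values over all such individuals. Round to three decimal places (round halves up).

Row 1: (1,1)2 0/2 · (1,2)1 1/2 · (1,3)1 3/3 · (1,4)1 1/3 · (1,5)2 0/3 · (1,6)1 1/3 · (1,7)2 0/2
Row 2: (2,1)1 0/1 · (2,3)1 2/3 · (2,4)2 0/4 · (2,5)1 1/4 · (2,6)1 3/4 · (2,7)1 1/2
Row 3: (3,2)1 2/2 · (3,3)1 4/4 · (3,4)1 1/4 · (3,5)2 1/4 · (3,6)2 1/2
Row 4: (4,1)2 1/2 · (4,2)1 3/4 · (4,3)1 2/3 · (4,4)2 0/4 · (4,5)1 0/2 · (4,7)1 0/1
Row 5: (5,1)2 2/3 · (5,2)1 1/3 · (5,4)1 0/2 · (5,6)1 0/2 · (5,7)2 1/3
Row 6: (6,1)2 2/2 · (6,2)2 1/3 · (6,3)1 0/2 · (6,4)2 0/3 · (6,5)1 0/2 · (6,6)2 1/3 · (6,7)2 2/2
Sum over 36 individuals: 0/2 + 1/2 + 3/3 + 1/3 + 0/3 + 1/3 + 0/2 + 0/1 + 2/3 + 0/4 + 1/4 + 3/4 + 1/2 + 2/2 + 4/4 + 1/4 + 1/4 + 1/2 + 1/2 + 3/4 + 2/3 + 0/4 + 0/2 + 0/1 + 2/3 + 1/3 + 0/2 + 0/2 + 1/3 + 2/2 + 1/3 + 0/2 + 0/3 + 0/2 + 1/3 + 2/2 = 53/4; mean = 53/4 ÷ 36 = 53/144 = 0.368055… → 0.368.

0.368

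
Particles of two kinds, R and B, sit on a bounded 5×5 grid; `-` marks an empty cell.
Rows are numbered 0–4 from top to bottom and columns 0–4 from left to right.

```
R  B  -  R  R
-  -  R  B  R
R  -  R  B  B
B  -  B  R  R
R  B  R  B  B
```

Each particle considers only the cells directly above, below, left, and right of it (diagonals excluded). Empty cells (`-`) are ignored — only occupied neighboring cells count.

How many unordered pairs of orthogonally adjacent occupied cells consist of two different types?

18

Scan each occupied cell's neighbors to the right and below so each pair is counted once.
Row 0: R(0,0)–B(0,1)≠ R(0,3)–R(0,4)= R(0,3)–B(1,3)≠ R(0,4)–R(1,4)=  → 2/4 unlike.
Row 1: R(1,2)–B(1,3)≠ R(1,2)–R(2,2)= B(1,3)–R(1,4)≠ B(1,3)–B(2,3)= R(1,4)–B(2,4)≠  → 3/5 unlike.
Row 2: R(2,0)–B(3,0)≠ R(2,2)–B(2,3)≠ R(2,2)–B(3,2)≠ B(2,3)–B(2,4)= B(2,3)–R(3,3)≠ B(2,4)–R(3,4)≠  → 5/6 unlike.
Row 3: B(3,0)–R(4,0)≠ B(3,2)–R(3,3)≠ B(3,2)–R(4,2)≠ R(3,3)–R(3,4)= R(3,3)–B(4,3)≠ R(3,4)–B(4,4)≠  → 5/6 unlike.
Row 4: R(4,0)–B(4,1)≠ B(4,1)–R(4,2)≠ R(4,2)–B(4,3)≠ B(4,3)–B(4,4)=  → 3/4 unlike.
Total adjacent occupied pairs: 25; unlike-type pairs: 18.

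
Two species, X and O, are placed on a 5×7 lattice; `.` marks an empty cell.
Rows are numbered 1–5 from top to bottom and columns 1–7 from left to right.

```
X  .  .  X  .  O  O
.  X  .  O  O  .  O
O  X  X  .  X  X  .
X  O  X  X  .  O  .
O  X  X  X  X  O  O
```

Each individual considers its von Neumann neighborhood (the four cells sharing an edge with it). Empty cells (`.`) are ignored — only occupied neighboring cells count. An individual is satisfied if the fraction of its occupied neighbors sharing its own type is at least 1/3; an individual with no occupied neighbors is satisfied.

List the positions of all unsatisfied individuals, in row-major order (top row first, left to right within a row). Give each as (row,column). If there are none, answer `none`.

Row 1: (1,1)X 0/0 satisfied · (1,4)X 0/1 not · (1,6)O 1/1 satisfied · (1,7)O 2/2 satisfied
Row 2: (2,2)X 1/1 satisfied · (2,4)O 1/2 satisfied · (2,5)O 1/2 satisfied · (2,7)O 1/1 satisfied
Row 3: (3,1)O 0/2 not · (3,2)X 2/4 satisfied · (3,3)X 2/2 satisfied · (3,5)X 1/2 satisfied · (3,6)X 1/2 satisfied
Row 4: (4,1)X 0/3 not · (4,2)O 0/4 not · (4,3)X 3/4 satisfied · (4,4)X 2/2 satisfied · (4,6)O 1/2 satisfied
Row 5: (5,1)O 0/2 not · (5,2)X 1/3 satisfied · (5,3)X 3/3 satisfied · (5,4)X 3/3 satisfied · (5,5)X 1/2 satisfied · (5,6)O 2/3 satisfied · (5,7)O 1/1 satisfied

(1,4), (3,1), (4,1), (4,2), (5,1)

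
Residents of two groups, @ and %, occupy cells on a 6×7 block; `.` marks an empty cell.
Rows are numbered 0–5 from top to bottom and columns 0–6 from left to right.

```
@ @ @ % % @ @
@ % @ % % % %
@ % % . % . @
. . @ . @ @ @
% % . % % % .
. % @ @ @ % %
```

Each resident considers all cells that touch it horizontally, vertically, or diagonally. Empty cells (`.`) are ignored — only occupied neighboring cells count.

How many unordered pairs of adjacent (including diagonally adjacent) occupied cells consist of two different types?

43

Scan each occupied cell's neighbors to the right and below (and the two forward diagonals) so each pair is counted once.
Row 0: @(0,0)–@(0,1)= @(0,0)–@(1,0)= @(0,0)–%(1,1)≠ @(0,1)–@(0,2)= @(0,1)–%(1,1)≠ @(0,1)–@(1,2)= @(0,1)–@(1,0)= @(0,2)–%(0,3)≠ @(0,2)–@(1,2)= @(0,2)–%(1,3)≠ @(0,2)–%(1,1)≠ %(0,3)–%(0,4)= %(0,3)–%(1,3)= %(0,3)–%(1,4)= %(0,3)–@(1,2)≠ %(0,4)–@(0,5)≠ %(0,4)–%(1,4)= %(0,4)–%(1,5)= %(0,4)–%(1,3)= @(0,5)–@(0,6)= @(0,5)–%(1,5)≠ @(0,5)–%(1,6)≠ @(0,5)–%(1,4)≠ @(0,6)–%(1,6)≠ @(0,6)–%(1,5)≠  → 12/25 unlike.
Row 1: @(1,0)–%(1,1)≠ @(1,0)–@(2,0)= @(1,0)–%(2,1)≠ %(1,1)–@(1,2)≠ %(1,1)–%(2,1)= %(1,1)–%(2,2)= %(1,1)–@(2,0)≠ @(1,2)–%(1,3)≠ @(1,2)–%(2,2)≠ @(1,2)–%(2,1)≠ %(1,3)–%(1,4)= %(1,3)–%(2,4)= %(1,3)–%(2,2)= %(1,4)–%(1,5)= %(1,4)–%(2,4)= %(1,5)–%(1,6)= %(1,5)–@(2,6)≠ %(1,5)–%(2,4)= %(1,6)–@(2,6)≠  → 9/19 unlike.
Row 2: @(2,0)–%(2,1)≠ %(2,1)–%(2,2)= %(2,1)–@(3,2)≠ %(2,2)–@(3,2)≠ %(2,4)–@(3,4)≠ %(2,4)–@(3,5)≠ @(2,6)–@(3,6)= @(2,6)–@(3,5)=  → 5/8 unlike.
Row 3: @(3,2)–%(4,3)≠ @(3,2)–%(4,1)≠ @(3,4)–@(3,5)= @(3,4)–%(4,4)≠ @(3,4)–%(4,5)≠ @(3,4)–%(4,3)≠ @(3,5)–@(3,6)= @(3,5)–%(4,5)≠ @(3,5)–%(4,4)≠ @(3,6)–%(4,5)≠  → 8/10 unlike.
Row 4: %(4,0)–%(4,1)= %(4,0)–%(5,1)= %(4,1)–%(5,1)= %(4,1)–@(5,2)≠ %(4,3)–%(4,4)= %(4,3)–@(5,3)≠ %(4,3)–@(5,4)≠ %(4,3)–@(5,2)≠ %(4,4)–%(4,5)= %(4,4)–@(5,4)≠ %(4,4)–%(5,5)= %(4,4)–@(5,3)≠ %(4,5)–%(5,5)= %(4,5)–%(5,6)= %(4,5)–@(5,4)≠  → 7/15 unlike.
Row 5: %(5,1)–@(5,2)≠ @(5,2)–@(5,3)= @(5,3)–@(5,4)= @(5,4)–%(5,5)≠ %(5,5)–%(5,6)=  → 2/5 unlike.
Total adjacent occupied pairs: 82; unlike-type pairs: 43.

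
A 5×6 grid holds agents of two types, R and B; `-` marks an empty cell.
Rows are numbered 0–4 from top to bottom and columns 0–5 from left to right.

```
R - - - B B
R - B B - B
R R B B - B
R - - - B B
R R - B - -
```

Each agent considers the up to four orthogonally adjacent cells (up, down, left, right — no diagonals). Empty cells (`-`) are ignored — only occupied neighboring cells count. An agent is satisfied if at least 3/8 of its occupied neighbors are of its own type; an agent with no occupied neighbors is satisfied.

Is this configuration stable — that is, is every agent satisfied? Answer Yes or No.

(0,0)R 1/1 ok
(0,4)B 1/1 ok
(0,5)B 2/2 ok
(1,0)R 2/2 ok
(1,2)B 2/2 ok
(1,3)B 2/2 ok
(1,5)B 2/2 ok
(2,0)R 3/3 ok
(2,1)R 1/2 ok
(2,2)B 2/3 ok
(2,3)B 2/2 ok
(2,5)B 2/2 ok
(3,0)R 2/2 ok
(3,4)B 1/1 ok
(3,5)B 2/2 ok
(4,0)R 2/2 ok
(4,1)R 1/1 ok
(4,3)B 0/0 ok
All meet the threshold, so the configuration is stable.

Yes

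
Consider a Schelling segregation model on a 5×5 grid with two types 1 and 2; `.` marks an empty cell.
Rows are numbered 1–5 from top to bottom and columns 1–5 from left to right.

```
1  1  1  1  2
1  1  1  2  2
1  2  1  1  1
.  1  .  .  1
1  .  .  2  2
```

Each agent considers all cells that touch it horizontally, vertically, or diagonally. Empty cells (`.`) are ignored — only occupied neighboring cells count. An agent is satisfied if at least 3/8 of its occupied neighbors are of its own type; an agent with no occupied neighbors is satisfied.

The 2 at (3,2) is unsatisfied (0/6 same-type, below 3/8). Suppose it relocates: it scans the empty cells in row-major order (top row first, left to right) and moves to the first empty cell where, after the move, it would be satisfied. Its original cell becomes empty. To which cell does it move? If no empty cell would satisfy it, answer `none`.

Vacating (3,2). Empty cells in order:
  (4,1): 0/3 same-type → still unsatisfied.
  (4,3): 1/4 same-type → still unsatisfied.
  (4,4): 2/6 same-type → still unsatisfied.
  (5,2): 0/2 same-type → still unsatisfied.
  (5,3): 1/2 same-type → satisfied — stop here.

(5,3)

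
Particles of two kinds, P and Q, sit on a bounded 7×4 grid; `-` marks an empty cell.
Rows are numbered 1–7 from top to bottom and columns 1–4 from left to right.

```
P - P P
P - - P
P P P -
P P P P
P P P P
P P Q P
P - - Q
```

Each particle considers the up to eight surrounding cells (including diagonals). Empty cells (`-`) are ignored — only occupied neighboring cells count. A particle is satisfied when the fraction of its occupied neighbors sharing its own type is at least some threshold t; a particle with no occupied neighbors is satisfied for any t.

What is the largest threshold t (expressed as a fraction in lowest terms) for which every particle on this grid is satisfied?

(1,1)P 1/1
(1,3)P 2/2
(1,4)P 2/2
(2,1)P 3/3
(2,4)P 3/3
(3,1)P 4/4
(3,2)P 6/6
(3,3)P 5/5
(4,1)P 5/5
(4,2)P 8/8
(4,3)P 7/7
(4,4)P 4/4
(5,1)P 5/5
(5,2)P 7/8
(5,3)P 7/8
(5,4)P 4/5
(6,1)P 4/4
(6,2)P 5/6
(6,3)Q 1/6
(6,4)P 2/4
(7,1)P 2/2
(7,4)Q 1/2
The smallest same-type fraction is 1/6 at (6,3), which reduces to 1/6. Any threshold above that leaves this particle unsatisfied.

1/6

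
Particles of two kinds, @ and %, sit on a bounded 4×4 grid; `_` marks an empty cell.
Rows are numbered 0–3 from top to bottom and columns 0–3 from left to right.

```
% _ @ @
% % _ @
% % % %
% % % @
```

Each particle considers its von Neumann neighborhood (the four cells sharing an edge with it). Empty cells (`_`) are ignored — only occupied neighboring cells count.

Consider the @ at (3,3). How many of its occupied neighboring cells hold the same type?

Occupied neighbors of (3,3): (2,3)=%, (3,2)=%.
Same type (@): 0 of 2.

0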